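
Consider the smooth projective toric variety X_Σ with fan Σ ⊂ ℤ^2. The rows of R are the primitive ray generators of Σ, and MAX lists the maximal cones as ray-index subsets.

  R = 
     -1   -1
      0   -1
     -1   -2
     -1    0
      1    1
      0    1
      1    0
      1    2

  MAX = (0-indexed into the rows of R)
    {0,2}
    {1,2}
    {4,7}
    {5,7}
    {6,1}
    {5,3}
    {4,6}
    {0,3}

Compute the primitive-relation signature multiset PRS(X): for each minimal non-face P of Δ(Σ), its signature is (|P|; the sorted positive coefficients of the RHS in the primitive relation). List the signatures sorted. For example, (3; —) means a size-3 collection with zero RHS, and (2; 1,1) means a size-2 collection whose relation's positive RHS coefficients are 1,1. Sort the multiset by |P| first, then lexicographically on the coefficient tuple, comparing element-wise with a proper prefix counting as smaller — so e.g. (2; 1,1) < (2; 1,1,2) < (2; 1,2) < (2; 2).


Σ has 20 primitive collections:

  • {0,4}:  v_{0} + v_{4} = 0  so sig = (2; —)
  • {1,5}:  v_{1} + v_{5} = 0  so sig = (2; —)
  • {2,7}:  v_{2} + v_{7} = 0  so sig = (2; —)
  • {3,6}:  v_{3} + v_{6} = 0  so sig = (2; —)
  • {0,1}:  v_{0} + v_{1} = v_{2}  so sig = (2; 1)
  • {0,5}:  v_{0} + v_{5} = v_{3}  so sig = (2; 1)
  • {0,6}:  v_{0} + v_{6} = v_{1}  so sig = (2; 1)
  • {0,7}:  v_{0} + v_{7} = v_{5}  so sig = (2; 1)
  • {1,3}:  v_{1} + v_{3} = v_{0}  so sig = (2; 1)
  • {1,4}:  v_{1} + v_{4} = v_{6}  so sig = (2; 1)
  • {1,7}:  v_{1} + v_{7} = v_{4}  so sig = (2; 1)
  • {2,4}:  v_{2} + v_{4} = v_{1}  so sig = (2; 1)
  • {2,5}:  v_{2} + v_{5} = v_{0}  so sig = (2; 1)
  • {3,4}:  v_{3} + v_{4} = v_{5}  so sig = (2; 1)
  • {4,5}:  v_{4} + v_{5} = v_{7}  so sig = (2; 1)
  • {5,6}:  v_{5} + v_{6} = v_{4}  so sig = (2; 1)
  • {2,3}:  v_{2} + v_{3} = 2·v_{0}  so sig = (2; 2)
  • {2,6}:  v_{2} + v_{6} = 2·v_{1}  so sig = (2; 2)
  • {3,7}:  v_{3} + v_{7} = 2·v_{5}  so sig = (2; 2)
  • {6,7}:  v_{6} + v_{7} = 2·v_{4}  so sig = (2; 2)

Signatures (|P|; sorted positive RHS coefficients), sorted:
[(2; —), (2; —), (2; —), (2; —), (2; 1), (2; 1), (2; 1), (2; 1), (2; 1), (2; 1), (2; 1), (2; 1), (2; 1), (2; 1), (2; 1), (2; 1), (2; 2), (2; 2), (2; 2), (2; 2)]


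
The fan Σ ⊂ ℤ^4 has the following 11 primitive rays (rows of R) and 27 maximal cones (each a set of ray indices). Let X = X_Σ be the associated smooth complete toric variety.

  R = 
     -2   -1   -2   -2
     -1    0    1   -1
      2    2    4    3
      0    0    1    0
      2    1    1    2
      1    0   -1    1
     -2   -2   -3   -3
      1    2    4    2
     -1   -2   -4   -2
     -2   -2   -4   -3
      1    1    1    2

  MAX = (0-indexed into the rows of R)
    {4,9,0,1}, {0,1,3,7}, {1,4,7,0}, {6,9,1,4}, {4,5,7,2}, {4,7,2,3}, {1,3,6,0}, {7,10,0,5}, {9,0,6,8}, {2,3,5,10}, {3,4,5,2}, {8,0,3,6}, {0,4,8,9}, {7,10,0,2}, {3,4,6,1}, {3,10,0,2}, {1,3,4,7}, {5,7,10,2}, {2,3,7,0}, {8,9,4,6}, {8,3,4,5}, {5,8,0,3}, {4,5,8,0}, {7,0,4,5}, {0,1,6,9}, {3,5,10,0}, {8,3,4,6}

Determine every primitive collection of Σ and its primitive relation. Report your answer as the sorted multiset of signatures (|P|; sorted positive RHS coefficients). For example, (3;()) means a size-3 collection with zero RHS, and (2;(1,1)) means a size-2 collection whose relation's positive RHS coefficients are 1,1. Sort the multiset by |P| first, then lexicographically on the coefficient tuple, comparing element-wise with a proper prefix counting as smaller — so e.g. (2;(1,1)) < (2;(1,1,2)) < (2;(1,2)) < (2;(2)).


23 collections generate NE(X_Σ); each relation:

  • {1,5}:  v_{1} + v_{5} = 0 — sig = (2;())
  • {2,9}:  v_{2} + v_{9} = 0 — sig = (2;())
  • {7,8}:  v_{7} + v_{8} = 0 — sig = (2;())
  • {1,8}:  v_{1} + v_{8} = v_{6} — sig = (2;(1))
  • {2,6}:  v_{2} + v_{6} = v_{3} — sig = (2;(1))
  • {3,9}:  v_{3} + v_{9} = v_{6} — sig = (2;(1))
  • {5,6}:  v_{5} + v_{6} = v_{8} — sig = (2;(1))
  • {6,7}:  v_{6} + v_{7} = v_{1} — sig = (2;(1))
  • {1,2}:  v_{1} + v_{2} = v_{3} + v_{7} — sig = (2;(1,1))
  • {1,10}:  v_{1} + v_{10} = v_{0} + v_{2} — sig = (2;(1,1))
  • {2,8}:  v_{2} + v_{8} = v_{3} + v_{5} — sig = (2;(1,1))
  • {9,10}:  v_{9} + v_{10} = v_{0} + v_{5} — sig = (2;(1,1))
  • {5,9}:  v_{5} + v_{9} = v_{0} + v_{4} + v_{8} — sig = (2;(1,1,1))
  • {6,10}:  v_{6} + v_{10} = v_{0} + v_{3} + v_{5} — sig = (2;(1,1,1))
  • {7,9}:  v_{7} + v_{9} = v_{0} + v_{1} + v_{4} — sig = (2;(1,1,1))
  • {8,10}:  v_{8} + v_{10} = v_{0} + v_{3} + 2·v_{5} — sig = (2;(1,1,2))
  • {4,10}:  v_{4} + v_{10} = 2·v_{5} + v_{7} — sig = (2;(1,2))
  • {0,3,4}:  v_{0} + v_{3} + v_{4} = 0 — sig = (3;())
  • {0,2,5}:  v_{0} + v_{2} + v_{5} = v_{10} — sig = (3;(1))
  • {0,4,6}:  v_{0} + v_{4} + v_{6} = v_{9} — sig = (3;(1))
  • {3,5,7}:  v_{3} + v_{5} + v_{7} = v_{2} — sig = (3;(1))
  • {0,2,4}:  v_{0} + v_{2} + v_{4} = v_{5} + v_{7} — sig = (3;(1,1))
  • {3,7,10}:  v_{3} + v_{7} + v_{10} = v_{0} + 2·v_{2} — sig = (3;(1,2))

Signatures (|P|; sorted positive RHS coefficients), sorted:
    |P|=2: 17 collections, coeffs (), (), (), (1), (1), (1), (1), (1), (1,1), (1,1), (1,1), (1,1), (1,1,1), (1,1,1), (1,1,1), (1,1,2), (1,2)
    |P|=3: 6 collections, coeffs (), (1), (1), (1), (1,1), (1,2)


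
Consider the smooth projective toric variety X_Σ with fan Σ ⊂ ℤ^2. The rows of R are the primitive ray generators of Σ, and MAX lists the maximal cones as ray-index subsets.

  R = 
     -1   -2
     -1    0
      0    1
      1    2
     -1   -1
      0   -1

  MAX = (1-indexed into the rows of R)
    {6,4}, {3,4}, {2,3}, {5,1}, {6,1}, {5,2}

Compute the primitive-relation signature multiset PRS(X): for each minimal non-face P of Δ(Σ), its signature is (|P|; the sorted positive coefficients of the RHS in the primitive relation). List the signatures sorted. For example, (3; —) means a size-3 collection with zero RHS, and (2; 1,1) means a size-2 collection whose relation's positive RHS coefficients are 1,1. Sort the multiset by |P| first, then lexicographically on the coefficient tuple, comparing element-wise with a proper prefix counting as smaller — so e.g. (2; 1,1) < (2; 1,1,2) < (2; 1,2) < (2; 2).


Δ(Σ) — 6 vertices, 9 min non-faces:

  P = {1,4}:  v_{1} + v_{4} = 0  ⟹  sig = (2; —)
  P = {3,6}:  v_{3} + v_{6} = 0  ⟹  sig = (2; —)
  P = {1,3}:  v_{1} + v_{3} = v_{5}  ⟹  sig = (2; 1)
  P = {2,6}:  v_{2} + v_{6} = v_{5}  ⟹  sig = (2; 1)
  P = {3,5}:  v_{3} + v_{5} = v_{2}  ⟹  sig = (2; 1)
  P = {4,5}:  v_{4} + v_{5} = v_{3}  ⟹  sig = (2; 1)
  P = {5,6}:  v_{5} + v_{6} = v_{1}  ⟹  sig = (2; 1)
  P = {1,2}:  v_{1} + v_{2} = 2·v_{5}  ⟹  sig = (2; 2)
  P = {2,4}:  v_{2} + v_{4} = 2·v_{3}  ⟹  sig = (2; 2)

Signatures (|P|; sorted positive RHS coefficients), sorted:
{ (2; —) ×2,  (2; 1) ×5,  (2; 2) ×2 }


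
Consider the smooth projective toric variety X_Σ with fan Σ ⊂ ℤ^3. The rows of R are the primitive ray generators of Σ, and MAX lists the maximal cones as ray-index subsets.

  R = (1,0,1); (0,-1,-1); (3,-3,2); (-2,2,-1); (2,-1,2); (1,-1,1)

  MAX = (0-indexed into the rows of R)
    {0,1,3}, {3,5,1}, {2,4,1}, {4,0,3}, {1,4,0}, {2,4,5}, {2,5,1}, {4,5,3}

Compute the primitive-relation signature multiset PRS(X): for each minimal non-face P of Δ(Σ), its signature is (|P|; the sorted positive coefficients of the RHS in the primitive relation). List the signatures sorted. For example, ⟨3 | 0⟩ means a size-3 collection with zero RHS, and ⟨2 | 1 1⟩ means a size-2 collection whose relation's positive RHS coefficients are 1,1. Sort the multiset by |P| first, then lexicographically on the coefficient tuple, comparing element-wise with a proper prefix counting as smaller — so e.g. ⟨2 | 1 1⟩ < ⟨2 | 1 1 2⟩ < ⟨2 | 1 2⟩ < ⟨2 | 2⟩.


Primitive collections (5):

  P={0,5}:  v_{0} + v_{5} = v_{4} — sig = ⟨2 | 1⟩
  P={2,3}:  v_{2} + v_{3} = v_{5} — sig = ⟨2 | 1⟩
  P={0,2}:  v_{0} + v_{2} = v_{1} + 2·v_{4} — sig = ⟨2 | 1 2⟩
  P={1,3,4}:  v_{1} + v_{3} + v_{4} = 0 — sig = ⟨3 | 0⟩
  P={1,4,5}:  v_{1} + v_{4} + v_{5} = v_{2} — sig = ⟨3 | 1⟩

so the primitive-relation signature multiset is
{ ⟨2 | 1⟩ ×2,  ⟨2 | 1 2⟩,  ⟨3 | 0⟩,  ⟨3 | 1⟩ }


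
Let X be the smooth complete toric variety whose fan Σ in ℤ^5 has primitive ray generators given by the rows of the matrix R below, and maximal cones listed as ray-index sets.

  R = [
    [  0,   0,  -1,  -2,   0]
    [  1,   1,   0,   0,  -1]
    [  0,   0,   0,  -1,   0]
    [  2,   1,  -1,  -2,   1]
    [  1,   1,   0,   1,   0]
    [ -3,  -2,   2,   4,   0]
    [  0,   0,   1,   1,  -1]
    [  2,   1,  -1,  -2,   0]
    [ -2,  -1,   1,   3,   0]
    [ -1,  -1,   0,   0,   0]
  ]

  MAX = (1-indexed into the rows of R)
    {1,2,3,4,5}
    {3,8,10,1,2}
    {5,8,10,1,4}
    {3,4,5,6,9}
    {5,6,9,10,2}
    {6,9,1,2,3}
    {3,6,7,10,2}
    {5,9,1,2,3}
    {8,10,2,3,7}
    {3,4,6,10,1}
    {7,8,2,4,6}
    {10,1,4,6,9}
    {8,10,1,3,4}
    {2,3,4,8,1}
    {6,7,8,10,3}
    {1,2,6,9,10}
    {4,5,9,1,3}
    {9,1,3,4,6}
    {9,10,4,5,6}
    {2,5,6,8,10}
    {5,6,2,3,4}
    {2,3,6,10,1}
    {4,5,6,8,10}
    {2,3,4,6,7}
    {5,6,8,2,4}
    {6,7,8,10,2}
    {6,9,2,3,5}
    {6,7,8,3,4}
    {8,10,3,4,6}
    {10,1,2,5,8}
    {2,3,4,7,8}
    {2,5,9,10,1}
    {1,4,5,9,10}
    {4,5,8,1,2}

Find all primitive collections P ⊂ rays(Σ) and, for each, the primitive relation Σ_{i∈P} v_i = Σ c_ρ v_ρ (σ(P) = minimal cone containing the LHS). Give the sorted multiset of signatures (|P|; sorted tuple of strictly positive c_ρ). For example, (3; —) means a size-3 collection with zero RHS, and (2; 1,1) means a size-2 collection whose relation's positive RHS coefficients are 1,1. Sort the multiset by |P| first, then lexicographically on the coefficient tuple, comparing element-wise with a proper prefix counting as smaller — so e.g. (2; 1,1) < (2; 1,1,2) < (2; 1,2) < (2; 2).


Σ has 14 primitive collections:

  {7,9}:  v_{7} + v_{9} = v_{2} + v_{6}  so sig = (2; 1,1)
  {8,9}:  v_{8} + v_{9} = v_{5} + v_{10}  so sig = (2; 1,1)
  {1,7}:  v_{1} + v_{7} = v_{2} + v_{3} + v_{10}  so sig = (2; 1,1,1)
  {5,7}:  v_{5} + v_{7} = 2·v_{2} + v_{4} + v_{6}  so sig = (2; 1,1,2)
  {3,5,10}:  v_{3} + v_{5} + v_{10} = 0  so sig = (3; —)
  {1,5,6}:  v_{1} + v_{5} + v_{6} = v_{9}  so sig = (3; 1)
  {1,6,8}:  v_{1} + v_{6} + v_{8} = v_{10}  so sig = (3; 1)
  {2,4,9}:  v_{2} + v_{4} + v_{9} = v_{5}  so sig = (3; 1)
  {2,4,10}:  v_{2} + v_{4} + v_{10} = v_{8}  so sig = (3; 1)
  {3,5,8}:  v_{3} + v_{5} + v_{8} = v_{2} + v_{4}  so sig = (3; 1,1)
  {3,9,10}:  v_{3} + v_{9} + v_{10} = v_{1} + v_{6}  so sig = (3; 1,1)
  {4,7,10}:  v_{4} + v_{7} + v_{10} = v_{3} + v_{6} + 2·v_{8}  so sig = (3; 1,1,2)
  {1,2,4,6}:  v_{1} + v_{2} + v_{4} + v_{6} = 0  so sig = (4; —)
  {2,3,6,8}:  v_{2} + v_{3} + v_{6} + v_{8} = v_{7}  so sig = (4; 1)

Signatures (|P|; sorted positive RHS coefficients), sorted:
    |P|=2: 4 collections, coeffs (1,1), (1,1), (1,1,1), (1,1,2)
    |P|=3: 8 collections, coeffs (), (1), (1), (1), (1), (1,1), (1,1), (1,1,2)
    |P|=4: 2 collections, coeffs (), (1)


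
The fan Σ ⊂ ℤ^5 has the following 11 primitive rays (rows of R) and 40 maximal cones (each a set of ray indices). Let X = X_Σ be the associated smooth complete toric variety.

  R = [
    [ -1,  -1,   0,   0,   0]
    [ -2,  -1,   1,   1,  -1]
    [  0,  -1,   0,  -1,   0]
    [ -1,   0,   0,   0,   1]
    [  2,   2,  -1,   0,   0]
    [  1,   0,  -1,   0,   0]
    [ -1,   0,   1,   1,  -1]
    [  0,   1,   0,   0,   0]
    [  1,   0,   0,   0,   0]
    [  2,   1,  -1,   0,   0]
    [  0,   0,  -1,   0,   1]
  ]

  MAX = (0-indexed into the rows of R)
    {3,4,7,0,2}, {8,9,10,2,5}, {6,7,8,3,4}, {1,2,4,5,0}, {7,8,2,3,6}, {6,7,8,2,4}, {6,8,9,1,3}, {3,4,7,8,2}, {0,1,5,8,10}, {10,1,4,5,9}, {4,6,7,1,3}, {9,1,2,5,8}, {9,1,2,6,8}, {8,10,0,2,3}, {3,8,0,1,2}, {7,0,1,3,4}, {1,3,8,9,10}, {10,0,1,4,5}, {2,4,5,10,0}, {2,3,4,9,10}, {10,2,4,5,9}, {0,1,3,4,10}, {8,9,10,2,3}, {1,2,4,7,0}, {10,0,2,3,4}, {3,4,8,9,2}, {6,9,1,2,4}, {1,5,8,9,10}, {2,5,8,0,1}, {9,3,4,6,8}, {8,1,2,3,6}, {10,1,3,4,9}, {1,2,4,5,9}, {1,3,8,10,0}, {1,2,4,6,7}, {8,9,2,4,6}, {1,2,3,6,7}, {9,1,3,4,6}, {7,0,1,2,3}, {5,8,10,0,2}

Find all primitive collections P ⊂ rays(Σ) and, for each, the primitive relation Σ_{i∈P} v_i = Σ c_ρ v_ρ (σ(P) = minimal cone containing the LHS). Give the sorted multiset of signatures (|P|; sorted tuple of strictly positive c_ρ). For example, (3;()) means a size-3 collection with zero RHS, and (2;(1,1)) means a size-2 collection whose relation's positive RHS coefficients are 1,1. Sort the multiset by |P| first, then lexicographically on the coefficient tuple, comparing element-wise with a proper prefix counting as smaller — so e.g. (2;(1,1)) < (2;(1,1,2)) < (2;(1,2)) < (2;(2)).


Primitive collections (19):

  {0,6}:  v_{0} + v_{6} = v_{1}  so sig = (2;(1))
  {0,9}:  v_{0} + v_{9} = v_{5}  so sig = (2;(1))
  {3,5}:  v_{3} + v_{5} = v_{10}  so sig = (2;(1))
  {7,9}:  v_{7} + v_{9} = v_{4}  so sig = (2;(1))
  {5,6}:  v_{5} + v_{6} = v_{1} + v_{9}  so sig = (2;(1,1))
  {5,7}:  v_{5} + v_{7} = v_{0} + v_{4}  so sig = (2;(1,1))
  {6,10}:  v_{6} + v_{10} = v_{1} + v_{3} + v_{9}  so sig = (2;(1,1,1))
  {7,10}:  v_{7} + v_{10} = v_{0} + v_{3} + v_{4}  so sig = (2;(1,1,1))
  {0,7,8}:  v_{0} + v_{7} + v_{8} = 0  so sig = (3;())
  {0,4,8}:  v_{0} + v_{4} + v_{8} = v_{9}  so sig = (3;(1))
  {1,7,8}:  v_{1} + v_{7} + v_{8} = v_{6}  so sig = (3;(1))
  {1,4,8}:  v_{1} + v_{4} + v_{8} = v_{6} + v_{9}  so sig = (3;(1,1))
  {4,8,10}:  v_{4} + v_{8} + v_{10} = v_{3} + 2·v_{9}  so sig = (3;(1,2))
  {1,2,10}:  v_{1} + v_{2} + v_{10} = 2·v_{0}  so sig = (3;(2))
  {4,5,8}:  v_{4} + v_{5} + v_{8} = 2·v_{9}  so sig = (3;(2))
  {2,3,6,9}:  v_{2} + v_{3} + v_{6} + v_{9} = 0  so sig = (4;())
  {1,2,3,9}:  v_{1} + v_{2} + v_{3} + v_{9} = v_{0}  so sig = (4;(1))
  {2,3,4,6}:  v_{2} + v_{3} + v_{4} + v_{6} = v_{7}  so sig = (4;(1))
  {1,2,3,4}:  v_{1} + v_{2} + v_{3} + v_{4} = v_{0} + v_{7}  so sig = (4;(1,1))

Hence PRS(X_Σ) =
{ (2;(1)) ×4,  (2;(1,1)) ×2,  (2;(1,1,1)) ×2,  (3;()),  (3;(1)) ×2,  (3;(1,1)),  (3;(1,2)),  (3;(2)) ×2,  (4;()),  (4;(1)) ×2,  (4;(1,1)) }


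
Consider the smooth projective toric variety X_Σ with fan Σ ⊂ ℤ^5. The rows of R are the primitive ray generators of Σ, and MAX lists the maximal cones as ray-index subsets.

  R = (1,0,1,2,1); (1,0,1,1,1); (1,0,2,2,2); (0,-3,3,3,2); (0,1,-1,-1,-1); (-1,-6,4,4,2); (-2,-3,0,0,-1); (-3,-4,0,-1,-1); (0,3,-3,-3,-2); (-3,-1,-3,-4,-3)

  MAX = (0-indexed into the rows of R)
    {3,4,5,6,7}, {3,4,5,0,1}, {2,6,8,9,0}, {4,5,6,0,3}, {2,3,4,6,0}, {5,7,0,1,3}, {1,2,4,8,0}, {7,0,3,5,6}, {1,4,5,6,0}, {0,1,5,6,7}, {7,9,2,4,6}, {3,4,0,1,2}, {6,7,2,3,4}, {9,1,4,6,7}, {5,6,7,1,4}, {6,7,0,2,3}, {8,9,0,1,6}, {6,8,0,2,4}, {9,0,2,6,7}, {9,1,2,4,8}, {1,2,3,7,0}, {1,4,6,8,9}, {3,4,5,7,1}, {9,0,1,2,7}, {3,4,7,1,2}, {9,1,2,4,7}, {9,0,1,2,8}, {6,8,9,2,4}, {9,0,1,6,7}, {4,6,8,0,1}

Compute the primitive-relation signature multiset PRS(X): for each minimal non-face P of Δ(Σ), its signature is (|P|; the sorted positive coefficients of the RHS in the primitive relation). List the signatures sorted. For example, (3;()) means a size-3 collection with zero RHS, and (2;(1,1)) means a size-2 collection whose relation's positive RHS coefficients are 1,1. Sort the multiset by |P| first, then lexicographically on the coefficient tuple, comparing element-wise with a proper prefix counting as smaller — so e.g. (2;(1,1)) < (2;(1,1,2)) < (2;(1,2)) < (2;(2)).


10 minimal non-faces of Δ(Σ) (on 10 rays):

  {3,8}:  v_{3} + v_{8} = 0  so sig = (2;())
  {3,9}:  v_{3} + v_{9} = v_{7}  so sig = (2;(1))
  {7,8}:  v_{7} + v_{8} = v_{9}  so sig = (2;(1))
  {5,8}:  v_{5} + v_{8} = v_{1} + v_{6}  so sig = (2;(1,1))
  {5,9}:  v_{5} + v_{9} = v_{1} + v_{6} + v_{7}  so sig = (2;(1,1,1))
  {2,5}:  v_{2} + v_{5} = 2·v_{3}  so sig = (2;(2))
  {0,4,7}:  v_{0} + v_{4} + v_{7} = v_{6}  so sig = (3;(1))
  {1,2,6}:  v_{1} + v_{2} + v_{6} = v_{3}  so sig = (3;(1))
  {1,3,6}:  v_{1} + v_{3} + v_{6} = v_{5}  so sig = (3;(1))
  {0,4,9}:  v_{0} + v_{4} + v_{9} = v_{6} + v_{8}  so sig = (3;(1,1))

so the primitive-relation signature multiset is
    (2;())
    (2;(1))
    (2;(1))
    (2;(1,1))
    (2;(1,1,1))
    (2;(2))
    (3;(1))
    (3;(1))
    (3;(1))
    (3;(1,1))


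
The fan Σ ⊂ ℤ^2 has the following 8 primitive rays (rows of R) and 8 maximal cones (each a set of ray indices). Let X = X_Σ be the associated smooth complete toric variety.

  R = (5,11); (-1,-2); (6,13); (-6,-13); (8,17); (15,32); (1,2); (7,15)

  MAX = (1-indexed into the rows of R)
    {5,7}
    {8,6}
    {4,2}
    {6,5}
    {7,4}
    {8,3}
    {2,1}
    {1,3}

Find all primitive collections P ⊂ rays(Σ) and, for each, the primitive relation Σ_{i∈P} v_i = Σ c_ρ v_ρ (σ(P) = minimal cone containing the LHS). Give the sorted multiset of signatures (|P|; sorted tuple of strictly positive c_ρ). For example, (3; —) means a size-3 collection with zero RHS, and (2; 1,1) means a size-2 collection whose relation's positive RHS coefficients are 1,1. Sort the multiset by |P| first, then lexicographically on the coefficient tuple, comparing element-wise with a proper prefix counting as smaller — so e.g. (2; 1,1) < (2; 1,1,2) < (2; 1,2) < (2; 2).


Δ(Σ) — 8 vertices, 20 min non-faces:

  • {2,7}:  v_{2} + v_{7} = 0  ⇒ sig = (2; —)
  • {3,4}:  v_{3} + v_{4} = 0  ⇒ sig = (2; —)
  • {1,4}:  v_{1} + v_{4} = v_{2}  ⇒ sig = (2; 1)
  • {1,7}:  v_{1} + v_{7} = v_{3}  ⇒ sig = (2; 1)
  • {2,3}:  v_{2} + v_{3} = v_{1}  ⇒ sig = (2; 1)
  • {2,5}:  v_{2} + v_{5} = v_{8}  ⇒ sig = (2; 1)
  • {2,8}:  v_{2} + v_{8} = v_{3}  ⇒ sig = (2; 1)
  • {3,7}:  v_{3} + v_{7} = v_{8}  ⇒ sig = (2; 1)
  • {4,8}:  v_{4} + v_{8} = v_{7}  ⇒ sig = (2; 1)
  • {5,8}:  v_{5} + v_{8} = v_{6}  ⇒ sig = (2; 1)
  • {7,8}:  v_{7} + v_{8} = v_{5}  ⇒ sig = (2; 1)
  • {1,5}:  v_{1} + v_{5} = v_{3} + v_{8}  ⇒ sig = (2; 1,1)
  • {4,6}:  v_{4} + v_{6} = v_{5} + v_{7}  ⇒ sig = (2; 1,1)
  • {1,6}:  v_{1} + v_{6} = v_{3} + 2·v_{8}  ⇒ sig = (2; 1,2)
  • {1,8}:  v_{1} + v_{8} = 2·v_{3}  ⇒ sig = (2; 2)
  • {2,6}:  v_{2} + v_{6} = 2·v_{8}  ⇒ sig = (2; 2)
  • {3,5}:  v_{3} + v_{5} = 2·v_{8}  ⇒ sig = (2; 2)
  • {4,5}:  v_{4} + v_{5} = 2·v_{7}  ⇒ sig = (2; 2)
  • {6,7}:  v_{6} + v_{7} = 2·v_{5}  ⇒ sig = (2; 2)
  • {3,6}:  v_{3} + v_{6} = 3·v_{8}  ⇒ sig = (2; 3)

so the primitive-relation signature multiset is
    |P|=2: 20 collections, coeffs (), (), (1), (1), (1), (1), (1), (1), (1), (1), (1), (1,1), (1,1), (1,2), (2), (2), (2), (2), (2), (3)


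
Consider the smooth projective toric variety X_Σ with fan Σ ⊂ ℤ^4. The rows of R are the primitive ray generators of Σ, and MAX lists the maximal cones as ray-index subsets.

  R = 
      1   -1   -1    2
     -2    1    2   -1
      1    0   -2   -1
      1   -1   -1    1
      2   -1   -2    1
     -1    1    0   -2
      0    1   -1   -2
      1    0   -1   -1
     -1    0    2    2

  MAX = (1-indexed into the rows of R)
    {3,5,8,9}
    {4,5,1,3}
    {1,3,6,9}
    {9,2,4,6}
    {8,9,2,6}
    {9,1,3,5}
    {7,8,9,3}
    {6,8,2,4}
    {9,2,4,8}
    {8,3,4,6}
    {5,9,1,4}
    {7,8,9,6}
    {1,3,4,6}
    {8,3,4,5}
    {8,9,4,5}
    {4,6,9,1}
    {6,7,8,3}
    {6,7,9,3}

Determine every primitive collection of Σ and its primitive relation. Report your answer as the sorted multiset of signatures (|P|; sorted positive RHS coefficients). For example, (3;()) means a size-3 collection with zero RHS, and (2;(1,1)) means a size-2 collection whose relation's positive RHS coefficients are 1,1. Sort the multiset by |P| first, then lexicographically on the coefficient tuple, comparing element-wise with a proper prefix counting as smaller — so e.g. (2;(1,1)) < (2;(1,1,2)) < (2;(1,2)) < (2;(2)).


Σ has 12 primitive collections:

  {2,5}:  v_{2} + v_{5} = 0 ; sig = (2;())
  {1,8}:  v_{1} + v_{8} = v_{5} ; sig = (2;(1))
  {2,3}:  v_{2} + v_{3} = v_{6} ; sig = (2;(1))
  {4,7}:  v_{4} + v_{7} = v_{3} ; sig = (2;(1))
  {5,6}:  v_{5} + v_{6} = v_{3} ; sig = (2;(1))
  {1,2}:  v_{1} + v_{2} = v_{4} + v_{6} + v_{9} ; sig = (2;(1,1,1))
  {2,7}:  v_{2} + v_{7} = 2·v_{6} + v_{8} + v_{9} ; sig = (2;(1,1,2))
  {5,7}:  v_{5} + v_{7} = 2·v_{3} + v_{8} + v_{9} ; sig = (2;(1,1,2))
  {1,7}:  v_{1} + v_{7} = 2·v_{3} + v_{9} ; sig = (2;(1,2))
  {3,4,9}:  v_{3} + v_{4} + v_{9} = v_{1} ; sig = (3;(1))
  {4,6,8,9}:  v_{4} + v_{6} + v_{8} + v_{9} = 0 ; sig = (4;())
  {3,6,8,9}:  v_{3} + v_{6} + v_{8} + v_{9} = v_{7} ; sig = (4;(1))

Sorted signature multiset PRS(X):
    (2;())
    (2;(1))
    (2;(1))
    (2;(1))
    (2;(1))
    (2;(1,1,1))
    (2;(1,1,2))
    (2;(1,1,2))
    (2;(1,2))
    (3;(1))
    (4;())
    (4;(1))


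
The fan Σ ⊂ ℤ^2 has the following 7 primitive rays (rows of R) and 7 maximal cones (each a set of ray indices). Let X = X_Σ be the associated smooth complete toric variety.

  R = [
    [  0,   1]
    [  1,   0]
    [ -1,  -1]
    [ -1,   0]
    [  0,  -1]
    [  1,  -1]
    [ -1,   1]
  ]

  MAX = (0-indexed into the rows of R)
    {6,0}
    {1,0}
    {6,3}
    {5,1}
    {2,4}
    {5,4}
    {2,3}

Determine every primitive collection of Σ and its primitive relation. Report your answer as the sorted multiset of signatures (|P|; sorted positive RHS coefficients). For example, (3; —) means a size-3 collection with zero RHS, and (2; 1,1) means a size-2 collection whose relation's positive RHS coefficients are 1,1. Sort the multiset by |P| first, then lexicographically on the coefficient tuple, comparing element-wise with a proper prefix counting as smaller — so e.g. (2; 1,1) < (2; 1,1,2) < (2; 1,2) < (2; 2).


Δ(Σ) — 7 vertices, 14 min non-faces:

  {0,4}:  v_{0} + v_{4} = 0  so sig = (2; —)
  {1,3}:  v_{1} + v_{3} = 0  so sig = (2; —)
  {5,6}:  v_{5} + v_{6} = 0  so sig = (2; —)
  {0,2}:  v_{0} + v_{2} = v_{3}  so sig = (2; 1)
  {0,3}:  v_{0} + v_{3} = v_{6}  so sig = (2; 1)
  {0,5}:  v_{0} + v_{5} = v_{1}  so sig = (2; 1)
  {1,2}:  v_{1} + v_{2} = v_{4}  so sig = (2; 1)
  {1,4}:  v_{1} + v_{4} = v_{5}  so sig = (2; 1)
  {1,6}:  v_{1} + v_{6} = v_{0}  so sig = (2; 1)
  {3,4}:  v_{3} + v_{4} = v_{2}  so sig = (2; 1)
  {3,5}:  v_{3} + v_{5} = v_{4}  so sig = (2; 1)
  {4,6}:  v_{4} + v_{6} = v_{3}  so sig = (2; 1)
  {2,5}:  v_{2} + v_{5} = 2·v_{4}  so sig = (2; 2)
  {2,6}:  v_{2} + v_{6} = 2·v_{3}  so sig = (2; 2)

Signatures (|P|; sorted positive RHS coefficients), sorted:
{ (2; —) ×3,  (2; 1) ×9,  (2; 2) ×2 }


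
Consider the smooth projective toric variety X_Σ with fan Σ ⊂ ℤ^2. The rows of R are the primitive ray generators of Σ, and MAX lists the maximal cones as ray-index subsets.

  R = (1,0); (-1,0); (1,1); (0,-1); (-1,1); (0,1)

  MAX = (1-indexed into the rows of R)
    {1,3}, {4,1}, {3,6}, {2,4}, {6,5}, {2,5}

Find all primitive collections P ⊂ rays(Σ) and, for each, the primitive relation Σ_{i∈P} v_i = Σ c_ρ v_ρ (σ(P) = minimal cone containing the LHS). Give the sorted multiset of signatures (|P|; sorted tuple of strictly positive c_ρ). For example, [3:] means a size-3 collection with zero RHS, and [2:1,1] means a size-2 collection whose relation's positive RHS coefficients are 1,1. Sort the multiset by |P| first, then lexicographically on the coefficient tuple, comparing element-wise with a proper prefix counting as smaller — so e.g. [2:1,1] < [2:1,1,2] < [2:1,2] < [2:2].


Δ(Σ) — 6 vertices, 9 min non-faces:

  {1,2}:  v_{1} + v_{2} = 0  so sig = [2:]
  {4,6}:  v_{4} + v_{6} = 0  so sig = [2:]
  {1,5}:  v_{1} + v_{5} = v_{6}  so sig = [2:1]
  {1,6}:  v_{1} + v_{6} = v_{3}  so sig = [2:1]
  {2,3}:  v_{2} + v_{3} = v_{6}  so sig = [2:1]
  {2,6}:  v_{2} + v_{6} = v_{5}  so sig = [2:1]
  {3,4}:  v_{3} + v_{4} = v_{1}  so sig = [2:1]
  {4,5}:  v_{4} + v_{5} = v_{2}  so sig = [2:1]
  {3,5}:  v_{3} + v_{5} = 2·v_{6}  so sig = [2:2]

Sorted signature multiset PRS(X):
{ [2:] ×2,  [2:1] ×6,  [2:2] }


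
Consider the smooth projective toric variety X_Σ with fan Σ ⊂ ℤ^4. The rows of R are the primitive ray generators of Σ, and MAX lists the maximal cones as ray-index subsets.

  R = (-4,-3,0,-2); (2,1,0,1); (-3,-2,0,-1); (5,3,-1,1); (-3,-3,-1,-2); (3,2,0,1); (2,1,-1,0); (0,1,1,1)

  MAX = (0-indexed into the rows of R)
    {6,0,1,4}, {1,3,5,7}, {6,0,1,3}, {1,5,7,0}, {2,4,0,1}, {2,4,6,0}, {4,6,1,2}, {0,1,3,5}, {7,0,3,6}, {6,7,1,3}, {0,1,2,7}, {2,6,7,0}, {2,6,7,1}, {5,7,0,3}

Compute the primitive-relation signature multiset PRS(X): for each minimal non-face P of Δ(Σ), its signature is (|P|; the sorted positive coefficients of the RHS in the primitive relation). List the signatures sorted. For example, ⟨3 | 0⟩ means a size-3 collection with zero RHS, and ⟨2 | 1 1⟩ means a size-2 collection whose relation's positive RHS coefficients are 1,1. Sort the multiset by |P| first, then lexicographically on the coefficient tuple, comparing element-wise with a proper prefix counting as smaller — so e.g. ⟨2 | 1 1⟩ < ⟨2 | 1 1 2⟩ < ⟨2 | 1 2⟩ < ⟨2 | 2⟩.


|primitive collections| = 9. Relations:

  P = {2,5}:  v_{2} + v_{5} = 0  →  sig = ⟨2 | 0⟩
  P = {2,3}:  v_{2} + v_{3} = v_{6}  →  sig = ⟨2 | 1⟩
  P = {4,7}:  v_{4} + v_{7} = v_{2}  →  sig = ⟨2 | 1⟩
  P = {5,6}:  v_{5} + v_{6} = v_{3}  →  sig = ⟨2 | 1⟩
  P = {4,5}:  v_{4} + v_{5} = v_{0} + v_{1} + v_{6}  →  sig = ⟨2 | 1 1 1⟩
  P = {3,4}:  v_{3} + v_{4} = v_{0} + v_{1} + 2·v_{6}  →  sig = ⟨2 | 1 1 2⟩
  P = {0,1,6,7}:  v_{0} + v_{1} + v_{6} + v_{7} = 0  →  sig = ⟨4 | 0⟩
  P = {0,1,2,6}:  v_{0} + v_{1} + v_{2} + v_{6} = v_{4}  →  sig = ⟨4 | 1⟩
  P = {0,1,3,7}:  v_{0} + v_{1} + v_{3} + v_{7} = v_{5}  →  sig = ⟨4 | 1⟩

Sorted signature multiset PRS(X):
[⟨2 | 0⟩, ⟨2 | 1⟩, ⟨2 | 1⟩, ⟨2 | 1⟩, ⟨2 | 1 1 1⟩, ⟨2 | 1 1 2⟩, ⟨4 | 0⟩, ⟨4 | 1⟩, ⟨4 | 1⟩]


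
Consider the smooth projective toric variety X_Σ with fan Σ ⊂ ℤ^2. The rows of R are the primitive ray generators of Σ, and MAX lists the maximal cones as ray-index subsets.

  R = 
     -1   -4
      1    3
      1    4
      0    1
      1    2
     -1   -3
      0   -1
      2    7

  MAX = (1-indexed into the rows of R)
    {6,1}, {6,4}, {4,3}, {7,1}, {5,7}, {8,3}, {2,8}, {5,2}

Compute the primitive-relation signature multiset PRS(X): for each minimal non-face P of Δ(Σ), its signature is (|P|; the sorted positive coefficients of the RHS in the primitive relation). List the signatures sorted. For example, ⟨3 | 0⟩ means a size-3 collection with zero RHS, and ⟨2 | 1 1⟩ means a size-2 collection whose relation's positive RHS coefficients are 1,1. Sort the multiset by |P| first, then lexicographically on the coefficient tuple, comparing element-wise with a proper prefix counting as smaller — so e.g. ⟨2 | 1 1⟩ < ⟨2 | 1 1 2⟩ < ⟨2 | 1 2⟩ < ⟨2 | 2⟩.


Primitive collections (20):

  P={1,3}:  v_{1} + v_{3} = 0 ; sig = ⟨2 | 0⟩
  P={2,6}:  v_{2} + v_{6} = 0 ; sig = ⟨2 | 0⟩
  P={4,7}:  v_{4} + v_{7} = 0 ; sig = ⟨2 | 0⟩
  P={1,2}:  v_{1} + v_{2} = v_{7} ; sig = ⟨2 | 1⟩
  P={1,4}:  v_{1} + v_{4} = v_{6} ; sig = ⟨2 | 1⟩
  P={1,8}:  v_{1} + v_{8} = v_{2} ; sig = ⟨2 | 1⟩
  P={2,3}:  v_{2} + v_{3} = v_{8} ; sig = ⟨2 | 1⟩
  P={2,4}:  v_{2} + v_{4} = v_{3} ; sig = ⟨2 | 1⟩
  P={2,7}:  v_{2} + v_{7} = v_{5} ; sig = ⟨2 | 1⟩
  P={3,6}:  v_{3} + v_{6} = v_{4} ; sig = ⟨2 | 1⟩
  P={3,7}:  v_{3} + v_{7} = v_{2} ; sig = ⟨2 | 1⟩
  P={4,5}:  v_{4} + v_{5} = v_{2} ; sig = ⟨2 | 1⟩
  P={5,6}:  v_{5} + v_{6} = v_{7} ; sig = ⟨2 | 1⟩
  P={6,7}:  v_{6} + v_{7} = v_{1} ; sig = ⟨2 | 1⟩
  P={6,8}:  v_{6} + v_{8} = v_{3} ; sig = ⟨2 | 1⟩
  P={1,5}:  v_{1} + v_{5} = 2·v_{7} ; sig = ⟨2 | 2⟩
  P={3,5}:  v_{3} + v_{5} = 2·v_{2} ; sig = ⟨2 | 2⟩
  P={4,8}:  v_{4} + v_{8} = 2·v_{3} ; sig = ⟨2 | 2⟩
  P={7,8}:  v_{7} + v_{8} = 2·v_{2} ; sig = ⟨2 | 2⟩
  P={5,8}:  v_{5} + v_{8} = 3·v_{2} ; sig = ⟨2 | 3⟩

Sorted signature multiset PRS(X):
{ ⟨2 | 0⟩ ×3,  ⟨2 | 1⟩ ×12,  ⟨2 | 2⟩ ×4,  ⟨2 | 3⟩ }


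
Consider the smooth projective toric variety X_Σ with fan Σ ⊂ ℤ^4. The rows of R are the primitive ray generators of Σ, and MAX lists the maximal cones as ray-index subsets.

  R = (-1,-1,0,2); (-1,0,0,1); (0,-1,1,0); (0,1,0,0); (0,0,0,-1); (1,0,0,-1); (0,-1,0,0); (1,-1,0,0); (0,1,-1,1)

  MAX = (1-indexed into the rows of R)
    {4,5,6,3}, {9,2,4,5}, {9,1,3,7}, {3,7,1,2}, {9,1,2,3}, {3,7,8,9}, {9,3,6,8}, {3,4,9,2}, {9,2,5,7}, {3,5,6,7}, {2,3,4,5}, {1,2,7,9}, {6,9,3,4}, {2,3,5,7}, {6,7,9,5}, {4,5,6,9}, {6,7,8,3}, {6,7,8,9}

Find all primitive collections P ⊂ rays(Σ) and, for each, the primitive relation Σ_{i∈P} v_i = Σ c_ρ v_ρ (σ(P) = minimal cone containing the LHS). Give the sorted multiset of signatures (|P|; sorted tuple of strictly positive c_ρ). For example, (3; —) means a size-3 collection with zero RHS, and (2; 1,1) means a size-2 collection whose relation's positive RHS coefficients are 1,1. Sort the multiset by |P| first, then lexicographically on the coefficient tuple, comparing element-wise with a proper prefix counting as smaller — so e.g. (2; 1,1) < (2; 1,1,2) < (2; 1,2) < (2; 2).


Δ(Σ) — 9 vertices, 12 min non-faces:

  P = {2,6}:  v_{2} + v_{6} = 0  so sig = (2; —)
  P = {4,7}:  v_{4} + v_{7} = 0  so sig = (2; —)
  P = {1,5}:  v_{1} + v_{5} = v_{2} + v_{7}  so sig = (2; 1,1)
  P = {5,8}:  v_{5} + v_{8} = v_{6} + v_{7}  so sig = (2; 1,1)
  P = {1,4}:  v_{1} + v_{4} = v_{2} + v_{3} + v_{9}  so sig = (2; 1,1,1)
  P = {1,6}:  v_{1} + v_{6} = v_{3} + v_{7} + v_{9}  so sig = (2; 1,1,1)
  P = {2,8}:  v_{2} + v_{8} = v_{3} + v_{7} + v_{9}  so sig = (2; 1,1,1)
  P = {4,8}:  v_{4} + v_{8} = v_{3} + v_{6} + v_{9}  so sig = (2; 1,1,1)
  P = {1,8}:  v_{1} + v_{8} = 2·v_{3} + 2·v_{7} + 2·v_{9}  so sig = (2; 2,2,2)
  P = {3,5,9}:  v_{3} + v_{5} + v_{9} = 0  so sig = (3; —)
  P = {2,3,7,9}:  v_{2} + v_{3} + v_{7} + v_{9} = v_{1}  so sig = (4; 1)
  P = {3,6,7,9}:  v_{3} + v_{6} + v_{7} + v_{9} = v_{8}  so sig = (4; 1)

Hence PRS(X_Σ) =
    |P|=2: 9 collections, coeffs (), (), (1,1), (1,1), (1,1,1), (1,1,1), (1,1,1), (1,1,1), (2,2,2)
    |P|=3: 1 collection, coeffs ()
    |P|=4: 2 collections, coeffs (1), (1)


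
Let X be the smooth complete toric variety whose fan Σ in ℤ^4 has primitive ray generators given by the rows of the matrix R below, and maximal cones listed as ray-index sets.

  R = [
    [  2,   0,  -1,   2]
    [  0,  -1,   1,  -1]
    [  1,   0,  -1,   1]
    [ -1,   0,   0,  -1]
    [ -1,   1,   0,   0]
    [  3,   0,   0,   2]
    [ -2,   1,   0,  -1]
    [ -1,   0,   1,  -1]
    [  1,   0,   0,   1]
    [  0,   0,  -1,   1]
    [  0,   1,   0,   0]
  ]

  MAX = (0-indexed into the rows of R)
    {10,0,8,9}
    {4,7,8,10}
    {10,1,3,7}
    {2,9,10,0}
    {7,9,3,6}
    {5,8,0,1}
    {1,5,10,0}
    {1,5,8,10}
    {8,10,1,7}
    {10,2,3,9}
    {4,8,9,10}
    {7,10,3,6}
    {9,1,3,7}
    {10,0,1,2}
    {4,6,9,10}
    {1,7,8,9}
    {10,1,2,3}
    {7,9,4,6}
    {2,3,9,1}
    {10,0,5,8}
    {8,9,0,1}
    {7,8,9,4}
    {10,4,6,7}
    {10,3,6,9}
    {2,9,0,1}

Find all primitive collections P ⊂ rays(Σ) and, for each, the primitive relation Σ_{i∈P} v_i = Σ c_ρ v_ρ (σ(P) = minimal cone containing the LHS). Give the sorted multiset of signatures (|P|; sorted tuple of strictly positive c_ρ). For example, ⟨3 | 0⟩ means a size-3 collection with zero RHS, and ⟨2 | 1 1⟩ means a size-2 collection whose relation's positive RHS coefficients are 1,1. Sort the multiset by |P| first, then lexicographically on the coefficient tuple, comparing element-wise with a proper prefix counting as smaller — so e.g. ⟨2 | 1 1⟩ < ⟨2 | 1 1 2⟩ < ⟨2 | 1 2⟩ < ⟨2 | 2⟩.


Minimal non-faces — 22 found among 11 rays, 25 max cones:

  P = {2,7}:  v_{2} + v_{7} = 0  ⇒ sig = ⟨2 | 0⟩
  P = {3,8}:  v_{3} + v_{8} = 0  ⇒ sig = ⟨2 | 0⟩
  P = {0,3}:  v_{0} + v_{3} = v_{2}  ⇒ sig = ⟨2 | 1⟩
  P = {0,7}:  v_{0} + v_{7} = v_{8}  ⇒ sig = ⟨2 | 1⟩
  P = {1,4}:  v_{1} + v_{4} = v_{7}  ⇒ sig = ⟨2 | 1⟩
  P = {2,8}:  v_{2} + v_{8} = v_{0}  ⇒ sig = ⟨2 | 1⟩
  P = {3,4}:  v_{3} + v_{4} = v_{6}  ⇒ sig = ⟨2 | 1⟩
  P = {6,8}:  v_{6} + v_{8} = v_{4}  ⇒ sig = ⟨2 | 1⟩
  P = {0,6}:  v_{0} + v_{6} = v_{9} + v_{10}  ⇒ sig = ⟨2 | 1 1⟩
  P = {1,6}:  v_{1} + v_{6} = v_{3} + v_{7}  ⇒ sig = ⟨2 | 1 1⟩
  P = {2,4}:  v_{2} + v_{4} = v_{9} + v_{10}  ⇒ sig = ⟨2 | 1 1⟩
  P = {5,6}:  v_{5} + v_{6} = v_{8} + v_{10}  ⇒ sig = ⟨2 | 1 1⟩
  P = {5,9}:  v_{5} + v_{9} = v_{0} + v_{8}  ⇒ sig = ⟨2 | 1 1⟩
  P = {0,4}:  v_{0} + v_{4} = v_{8} + v_{9} + v_{10}  ⇒ sig = ⟨2 | 1 1 1⟩
  P = {2,6}:  v_{2} + v_{6} = v_{3} + v_{9} + v_{10}  ⇒ sig = ⟨2 | 1 1 1⟩
  P = {3,5}:  v_{3} + v_{5} = v_{0} + v_{1} + v_{10}  ⇒ sig = ⟨2 | 1 1 1⟩
  P = {2,5}:  v_{2} + v_{5} = 2·v_{0} + v_{1} + v_{10}  ⇒ sig = ⟨2 | 1 1 2⟩
  P = {5,7}:  v_{5} + v_{7} = v_{1} + 2·v_{8} + v_{10}  ⇒ sig = ⟨2 | 1 1 2⟩
  P = {4,5}:  v_{4} + v_{5} = 2·v_{8} + v_{10}  ⇒ sig = ⟨2 | 1 2⟩
  P = {1,9,10}:  v_{1} + v_{9} + v_{10} = 0  ⇒ sig = ⟨3 | 0⟩
  P = {7,9,10}:  v_{7} + v_{9} + v_{10} = v_{4}  ⇒ sig = ⟨3 | 1⟩
  P = {0,1,8,10}:  v_{0} + v_{1} + v_{8} + v_{10} = v_{5}  ⇒ sig = ⟨4 | 1⟩

so the primitive-relation signature multiset is
    ⟨2 | 0⟩
    ⟨2 | 0⟩
    ⟨2 | 1⟩
    ⟨2 | 1⟩
    ⟨2 | 1⟩
    ⟨2 | 1⟩
    ⟨2 | 1⟩
    ⟨2 | 1⟩
    ⟨2 | 1 1⟩
    ⟨2 | 1 1⟩
    ⟨2 | 1 1⟩
    ⟨2 | 1 1⟩
    ⟨2 | 1 1⟩
    ⟨2 | 1 1 1⟩
    ⟨2 | 1 1 1⟩
    ⟨2 | 1 1 1⟩
    ⟨2 | 1 1 2⟩
    ⟨2 | 1 1 2⟩
    ⟨2 | 1 2⟩
    ⟨3 | 0⟩
    ⟨3 | 1⟩
    ⟨4 | 1⟩


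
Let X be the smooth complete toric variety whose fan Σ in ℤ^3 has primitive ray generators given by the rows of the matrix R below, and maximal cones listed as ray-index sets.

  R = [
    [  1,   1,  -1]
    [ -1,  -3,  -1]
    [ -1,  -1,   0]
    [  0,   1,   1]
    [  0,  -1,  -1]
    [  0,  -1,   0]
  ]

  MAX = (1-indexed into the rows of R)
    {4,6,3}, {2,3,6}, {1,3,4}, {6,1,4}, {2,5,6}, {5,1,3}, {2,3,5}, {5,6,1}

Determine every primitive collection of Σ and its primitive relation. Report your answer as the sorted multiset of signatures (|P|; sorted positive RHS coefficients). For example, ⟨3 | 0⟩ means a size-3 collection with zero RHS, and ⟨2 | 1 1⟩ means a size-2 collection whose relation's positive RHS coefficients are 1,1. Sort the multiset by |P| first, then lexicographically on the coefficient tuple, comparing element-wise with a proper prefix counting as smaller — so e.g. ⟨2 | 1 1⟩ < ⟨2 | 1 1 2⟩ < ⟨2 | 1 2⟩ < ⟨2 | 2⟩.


Minimal non-faces — 5 found among 6 rays, 8 max cones:

  {4,5}:  v_{4} + v_{5} = 0 — sig = ⟨2 | 0⟩
  {2,4}:  v_{2} + v_{4} = v_{3} + v_{6} — sig = ⟨2 | 1 1⟩
  {1,2}:  v_{1} + v_{2} = 2·v_{5} — sig = ⟨2 | 2⟩
  {1,3,6}:  v_{1} + v_{3} + v_{6} = v_{5} — sig = ⟨3 | 1⟩
  {3,5,6}:  v_{3} + v_{5} + v_{6} = v_{2} — sig = ⟨3 | 1⟩

so the primitive-relation signature multiset is
[⟨2 | 0⟩, ⟨2 | 1 1⟩, ⟨2 | 2⟩, ⟨3 | 1⟩, ⟨3 | 1⟩]


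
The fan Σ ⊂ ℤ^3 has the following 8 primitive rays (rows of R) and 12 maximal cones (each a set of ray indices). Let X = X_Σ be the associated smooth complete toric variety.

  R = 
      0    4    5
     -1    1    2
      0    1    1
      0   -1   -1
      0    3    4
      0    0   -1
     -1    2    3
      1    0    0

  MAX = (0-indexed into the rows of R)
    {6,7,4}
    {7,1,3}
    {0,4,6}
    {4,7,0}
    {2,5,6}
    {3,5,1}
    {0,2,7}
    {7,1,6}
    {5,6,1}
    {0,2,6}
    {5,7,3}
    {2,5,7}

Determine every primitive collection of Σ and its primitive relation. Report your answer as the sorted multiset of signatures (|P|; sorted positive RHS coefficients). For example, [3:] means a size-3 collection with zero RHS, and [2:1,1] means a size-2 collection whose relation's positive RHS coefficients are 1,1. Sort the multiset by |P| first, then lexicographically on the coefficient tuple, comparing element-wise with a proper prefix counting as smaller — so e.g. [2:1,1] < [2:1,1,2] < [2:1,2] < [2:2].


Σ has 14 primitive collections:

  P={2,3}:  v_{2} + v_{3} = 0  ⟹  sig = [2:]
  P={0,3}:  v_{0} + v_{3} = v_{4}  ⟹  sig = [2:1]
  P={1,2}:  v_{1} + v_{2} = v_{6}  ⟹  sig = [2:1]
  P={2,4}:  v_{2} + v_{4} = v_{0}  ⟹  sig = [2:1]
  P={3,6}:  v_{3} + v_{6} = v_{1}  ⟹  sig = [2:1]
  P={0,1}:  v_{0} + v_{1} = v_{4} + v_{6}  ⟹  sig = [2:1,1]
  P={3,4}:  v_{3} + v_{4} = v_{6} + v_{7}  ⟹  sig = [2:1,1]
  P={1,4}:  v_{1} + v_{4} = 2·v_{6} + v_{7}  ⟹  sig = [2:1,2]
  P={4,5}:  v_{4} + v_{5} = 3·v_{2}  ⟹  sig = [2:3]
  P={0,5}:  v_{0} + v_{5} = 4·v_{2}  ⟹  sig = [2:4]
  P={1,5,7}:  v_{1} + v_{5} + v_{7} = v_{2}  ⟹  sig = [3:1]
  P={2,6,7}:  v_{2} + v_{6} + v_{7} = v_{4}  ⟹  sig = [3:1]
  P={0,6,7}:  v_{0} + v_{6} + v_{7} = 2·v_{4}  ⟹  sig = [3:2]
  P={5,6,7}:  v_{5} + v_{6} + v_{7} = 2·v_{2}  ⟹  sig = [3:2]

Signatures (|P|; sorted positive RHS coefficients), sorted:
{ [2:],  [2:1] ×4,  [2:1,1] ×2,  [2:1,2],  [2:3],  [2:4],  [3:1] ×2,  [3:2] ×2 }


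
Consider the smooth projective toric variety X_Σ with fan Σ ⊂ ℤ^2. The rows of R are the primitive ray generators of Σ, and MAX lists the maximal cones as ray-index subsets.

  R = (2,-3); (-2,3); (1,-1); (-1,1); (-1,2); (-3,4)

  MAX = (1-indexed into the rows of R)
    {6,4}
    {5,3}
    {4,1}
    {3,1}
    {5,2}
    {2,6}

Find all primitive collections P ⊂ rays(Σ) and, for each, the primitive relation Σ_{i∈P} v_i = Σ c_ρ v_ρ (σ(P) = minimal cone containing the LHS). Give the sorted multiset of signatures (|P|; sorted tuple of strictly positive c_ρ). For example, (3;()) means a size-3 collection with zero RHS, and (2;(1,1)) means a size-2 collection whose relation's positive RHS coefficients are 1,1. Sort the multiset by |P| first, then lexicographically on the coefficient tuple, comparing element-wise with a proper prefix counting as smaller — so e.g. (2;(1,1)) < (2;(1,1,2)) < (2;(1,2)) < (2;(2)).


|primitive collections| = 9. Relations:

  • {1,2}:  v_{1} + v_{2} = 0  ⇒ sig = (2;())
  • {3,4}:  v_{3} + v_{4} = 0  ⇒ sig = (2;())
  • {1,5}:  v_{1} + v_{5} = v_{3}  ⇒ sig = (2;(1))
  • {1,6}:  v_{1} + v_{6} = v_{4}  ⇒ sig = (2;(1))
  • {2,3}:  v_{2} + v_{3} = v_{5}  ⇒ sig = (2;(1))
  • {2,4}:  v_{2} + v_{4} = v_{6}  ⇒ sig = (2;(1))
  • {3,6}:  v_{3} + v_{6} = v_{2}  ⇒ sig = (2;(1))
  • {4,5}:  v_{4} + v_{5} = v_{2}  ⇒ sig = (2;(1))
  • {5,6}:  v_{5} + v_{6} = 2·v_{2}  ⇒ sig = (2;(2))

Sorted signature multiset PRS(X):
    |P|=2: 9 collections, coeffs (), (), (1), (1), (1), (1), (1), (1), (2)


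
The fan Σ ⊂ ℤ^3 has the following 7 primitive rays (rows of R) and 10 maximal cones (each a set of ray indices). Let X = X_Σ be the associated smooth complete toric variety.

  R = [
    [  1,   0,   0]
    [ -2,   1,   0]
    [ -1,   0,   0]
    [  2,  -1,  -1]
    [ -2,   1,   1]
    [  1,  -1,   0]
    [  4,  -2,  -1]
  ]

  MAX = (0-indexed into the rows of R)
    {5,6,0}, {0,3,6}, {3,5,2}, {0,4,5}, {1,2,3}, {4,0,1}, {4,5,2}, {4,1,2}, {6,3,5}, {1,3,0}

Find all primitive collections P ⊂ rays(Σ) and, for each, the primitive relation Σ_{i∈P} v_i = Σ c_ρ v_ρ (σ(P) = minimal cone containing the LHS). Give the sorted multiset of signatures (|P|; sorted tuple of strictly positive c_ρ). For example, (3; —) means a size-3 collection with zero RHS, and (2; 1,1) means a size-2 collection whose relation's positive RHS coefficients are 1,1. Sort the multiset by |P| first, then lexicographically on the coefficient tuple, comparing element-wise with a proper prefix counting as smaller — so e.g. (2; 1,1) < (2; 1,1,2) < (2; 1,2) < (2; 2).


7 collections generate NE(X_Σ); each relation:

  P={0,2}:  v_{0} + v_{2} = 0  ⟹  sig = (2; —)
  P={3,4}:  v_{3} + v_{4} = 0  ⟹  sig = (2; —)
  P={1,5}:  v_{1} + v_{5} = v_{2}  ⟹  sig = (2; 1)
  P={1,6}:  v_{1} + v_{6} = v_{3}  ⟹  sig = (2; 1)
  P={2,6}:  v_{2} + v_{6} = v_{3} + v_{5}  ⟹  sig = (2; 1,1)
  P={4,6}:  v_{4} + v_{6} = v_{0} + v_{5}  ⟹  sig = (2; 1,1)
  P={0,3,5}:  v_{0} + v_{3} + v_{5} = v_{6}  ⟹  sig = (3; 1)

Signatures (|P|; sorted positive RHS coefficients), sorted:
[(2; —), (2; —), (2; 1), (2; 1), (2; 1,1), (2; 1,1), (3; 1)]
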